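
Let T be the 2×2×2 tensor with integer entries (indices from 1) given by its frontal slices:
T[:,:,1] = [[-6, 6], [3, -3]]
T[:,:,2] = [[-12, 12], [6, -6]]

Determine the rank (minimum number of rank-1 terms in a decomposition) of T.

1

Lower bound: T ≠ 0 (e.g. T[1,1,1] = -6), so rank(T) ≥ 1.
Upper bound: the mode-1 fibre T[:,1,1] = [-6, 3] gives a = (2, -1) (primitive direction); the mode-2 fibre T[1,:,1] = [-6, 6] gives b = (1, -1); then c[k] = T[1,1,k] / (a[1]·b[1]) = [-6, -12] / 2 = (-3, -6).
Expanding (2, -1) ⊗ (1, -1) ⊗ (-3, -6) reproduces all 8 entries of T, so T = (2, -1) ⊗ (1, -1) ⊗ (-3, -6) and rank(T) ≤ 1.
These bounds meet, so rank(T) = 1.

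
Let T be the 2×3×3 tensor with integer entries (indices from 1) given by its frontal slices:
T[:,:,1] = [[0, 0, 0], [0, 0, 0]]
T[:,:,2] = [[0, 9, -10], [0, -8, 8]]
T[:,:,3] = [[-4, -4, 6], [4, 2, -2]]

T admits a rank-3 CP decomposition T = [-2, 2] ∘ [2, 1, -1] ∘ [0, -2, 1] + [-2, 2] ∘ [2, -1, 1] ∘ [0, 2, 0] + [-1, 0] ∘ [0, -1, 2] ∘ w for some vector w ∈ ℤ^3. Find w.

w = [0, 1, -2]

Subtract the known terms from T to get the rank-1 residual R = [-1, 0] ∘ [0, -1, 2] ∘ w, so R[i,j,k] = a[i]·b[j]·w[k]. Pick indices with nonzero a[1]·b[2] = (-1)·(-1) = 1. Only the fibre through (1,2,·) is needed: R[1,2,:] = T[1,2,:] − Σₗ aₗ[1]bₗ[2]cₗ = [0, 9, -4] − (-2)·(1)·[0, -2, 1] − (-2)·(-1)·[0, 2, 0] = [0, 1, -2]. Then w[k] = R[1,2,k] / 1 for each k, giving w = [0, 1, -2] / 1 = [0, 1, -2].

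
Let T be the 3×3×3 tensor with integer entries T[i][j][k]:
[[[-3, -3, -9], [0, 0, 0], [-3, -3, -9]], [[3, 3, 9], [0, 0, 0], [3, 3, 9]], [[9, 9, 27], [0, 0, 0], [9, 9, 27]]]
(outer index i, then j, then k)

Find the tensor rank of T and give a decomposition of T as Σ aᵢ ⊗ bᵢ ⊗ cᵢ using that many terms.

rank(T) = 1

Lower bound: T ≠ 0 (e.g. T[0,0,0] = -3), so rank(T) ≥ 1.
Upper bound: if T = a ⊗ b ⊗ c then every fibre of T is a multiple of the corresponding factor, so read the factors off the fibres through the nonzero entry T[0,0,0] = -3.
The mode-1 fibre T[:,0,0] = [-3, 3, 9] gives a = [1, -1, -3] (primitive direction); the mode-2 fibre T[0,:,0] = [-3, 0, -3] gives b = [1, 0, 1]; then c[k] = T[0,0,k] / (a[0]·b[0]) = [-3, -3, -9] / 1 = [-3, -3, -9].
Expanding [1, -1, -3] ⊗ [1, 0, 1] ⊗ [-3, -3, -9] reproduces all 27 entries of T, so T = [1, -1, -3] ⊗ [1, 0, 1] ⊗ [-3, -3, -9] and rank(T) ≤ 1.
These bounds meet, so rank(T) = 1.
Check entry T[2,0,1] = 9: (-3)·(1)·(-3) = 9.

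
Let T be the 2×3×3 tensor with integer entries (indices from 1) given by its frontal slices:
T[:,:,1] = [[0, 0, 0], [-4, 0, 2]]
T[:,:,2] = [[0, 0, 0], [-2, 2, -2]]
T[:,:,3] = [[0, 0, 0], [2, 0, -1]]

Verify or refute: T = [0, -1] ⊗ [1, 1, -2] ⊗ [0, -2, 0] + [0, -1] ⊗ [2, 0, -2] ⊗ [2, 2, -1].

Reconstruct entry (2,3,1) from the claimed factors: Σₗ aₗ[2]bₗ[3]cₗ[1] = (-1)·(-2)·(0) + (-1)·(-2)·(2) = 4, but T[2,3,1] = 2. The claim is false.

No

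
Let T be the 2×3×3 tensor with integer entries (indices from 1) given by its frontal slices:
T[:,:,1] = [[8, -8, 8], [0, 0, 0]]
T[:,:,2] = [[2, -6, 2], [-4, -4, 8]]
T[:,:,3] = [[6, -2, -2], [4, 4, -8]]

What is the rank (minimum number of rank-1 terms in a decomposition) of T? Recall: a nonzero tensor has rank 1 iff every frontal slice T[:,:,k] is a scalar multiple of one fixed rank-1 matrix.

3

Lower bound: the mode-3 unfolding of T (rows indexed by k, columns by (i,j) = (1,1), (1,2), (1,3), (2,1), (2,2), (2,3)) is [[8, -8, 8, 0, 0, 0], [2, -6, 2, -4, -4, 8], [6, -2, -2, 4, 4, -8]].
There the 3×3 minor on rows k ∈ {1, 2, 3}, columns (i,j) ∈ {(1,1), (1,2), (1,3)} is det [[8, -8, 8], [2, -6, 2], [6, -2, -2]] = 256 ≠ 0, so this unfolding has rank ≥ 3; CP rank is at least every unfolding rank, so rank(T) ≥ 3. (This is only a lower bound: in general the CP rank may exceed every unfolding rank, so we still need to exhibit 3 rank-1 terms summing to T.)
Upper bound: T is a sum of 3 rank-1 terms, T = [1, 0] (x) [0, 0, 1] (x) [4, -4, 0] + [1, 0] (x) [2, -2, 1] (x) [4, 2, 2] + [1, 2] (x) [1, 1, -2] (x) [0, -2, 2] (written with every a and b primitive with positive leading entry and the scale carried by c; CP decompositions are not unique, and this one is verified by expanding entrywise), so rank(T) ≤ 3.
These bounds meet, so rank(T) = 3.
Check entry T[1,2,3] = -2: (1)·(0)·(0) + (1)·(-2)·(2) + (1)·(1)·(2) = -2.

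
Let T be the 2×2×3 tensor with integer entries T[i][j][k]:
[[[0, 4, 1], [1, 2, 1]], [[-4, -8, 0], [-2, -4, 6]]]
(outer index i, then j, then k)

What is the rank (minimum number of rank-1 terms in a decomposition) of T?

3

Lower bound: the mode-3 unfolding of T (rows indexed by k, columns by (i,j) = (0,0), (0,1), (1,0), (1,1)) is [[0, 1, -4, -2], [4, 2, -8, -4], [1, 1, 0, 6]].
There the 3×3 minor on rows k ∈ {0, 1, 2}, columns (i,j) ∈ {(0,0), (0,1), (1,0)} is det [[0, 1, -4], [4, 2, -8], [1, 1, 0]] = -16 ≠ 0, so this unfolding has rank ≥ 3; CP rank is at least every unfolding rank, so rank(T) ≥ 3. (This is only a lower bound: in general the CP rank may exceed every unfolding rank, so we still need to exhibit 3 rank-1 terms summing to T.)
Upper bound: T is a sum of 3 rank-1 terms, T = [0, 1] ⊗ [1, 2] ⊗ [0, 0, 4] + [1, -2] ⊗ [2, 1] ⊗ [1, 2, 1] + [1, 0] ⊗ [1, 0] ⊗ [-2, 0, -1] (one valid choice — decompositions are not unique — normalised so each a, b is primitive with positive first nonzero entry; check it by expanding all entries), so rank(T) ≤ 3.
These bounds meet, so rank(T) = 3.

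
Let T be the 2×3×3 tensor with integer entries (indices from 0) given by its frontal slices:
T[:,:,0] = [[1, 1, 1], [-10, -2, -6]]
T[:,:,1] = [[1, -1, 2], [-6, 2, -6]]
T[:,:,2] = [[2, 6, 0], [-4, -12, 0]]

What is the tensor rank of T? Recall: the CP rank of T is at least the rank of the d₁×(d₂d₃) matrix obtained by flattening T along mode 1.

Lower bound: in the mode-3 unfolding of T (rows indexed by k, columns by (i,j)) the 3×3 minor on rows k ∈ {0, 1, 2}, columns (i,j) ∈ {(0,0), (0,1), (1,0)} is det [[1, 1, -10], [1, -1, -6], [2, 6, -4]] = -48 ≠ 0, so that unfolding has rank ≥ 3 and hence rank(T) ≥ 3 (CP rank is at least every unfolding rank, though it can be larger).
Upper bound: T is a sum of 3 rank-1 terms, T = [0, 1] ⊗ [2, 0, 1] ⊗ [-4, -2, 0] + [1, -2] ⊗ [0, 2, -1] ⊗ [0, -1, 2] + [1, -2] ⊗ [1, 1, 1] ⊗ [1, 1, 2] (written with every a and b primitive with positive leading entry and the scale carried by c; CP decompositions are not unique, and this one is verified by expanding entrywise), so rank(T) ≤ 3.
These bounds meet, so rank(T) = 3.

3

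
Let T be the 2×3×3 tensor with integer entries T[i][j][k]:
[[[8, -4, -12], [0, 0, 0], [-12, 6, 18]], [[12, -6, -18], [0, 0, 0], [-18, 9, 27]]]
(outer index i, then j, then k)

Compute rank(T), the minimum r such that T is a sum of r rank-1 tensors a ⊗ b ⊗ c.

1

Lower bound: T ≠ 0 (e.g. T[0,0,0] = 8), so rank(T) ≥ 1.
Upper bound: if T = a ⊗ b ⊗ c then every fibre of T is a multiple of the corresponding factor, so read the factors off the fibres through the nonzero entry T[0,0,0] = 8.
The mode-1 fibre T[:,0,0] = [8, 12] gives a = [2, 3] (primitive direction); the mode-2 fibre T[0,:,0] = [8, 0, -12] gives b = [2, 0, -3]; then c[k] = T[0,0,k] / (a[0]·b[0]) = [8, -4, -12] / 4 = [2, -1, -3].
Expanding [2, 3] ⊗ [2, 0, -3] ⊗ [2, -1, -3] reproduces all 18 entries of T, so T = [2, 3] ⊗ [2, 0, -3] ⊗ [2, -1, -3] and rank(T) ≤ 1.
These bounds meet, so rank(T) = 1.
Check entry T[1,1,0] = 0: (3)·(0)·(2) = 0.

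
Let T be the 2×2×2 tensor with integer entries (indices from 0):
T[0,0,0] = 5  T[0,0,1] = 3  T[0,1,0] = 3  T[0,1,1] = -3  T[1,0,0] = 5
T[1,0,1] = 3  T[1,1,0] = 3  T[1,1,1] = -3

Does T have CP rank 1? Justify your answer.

No

The mode-3 unfolding of T (rows indexed by k, columns by (i,j) = (0,0), (0,1), (1,0), (1,1)) is [[5, 3, 5, 3], [3, -3, 3, -3]].
There the 2×2 minor on rows k ∈ {0, 1}, columns (i,j) ∈ {(0,0), (0,1)} is det [[5, 3], [3, -3]] = -24 ≠ 0, so this unfolding has rank ≥ 2; CP rank is at least every unfolding rank, so rank(T) ≥ 2.
In particular rank(T) ≥ 2 > 1, so T is not rank-1.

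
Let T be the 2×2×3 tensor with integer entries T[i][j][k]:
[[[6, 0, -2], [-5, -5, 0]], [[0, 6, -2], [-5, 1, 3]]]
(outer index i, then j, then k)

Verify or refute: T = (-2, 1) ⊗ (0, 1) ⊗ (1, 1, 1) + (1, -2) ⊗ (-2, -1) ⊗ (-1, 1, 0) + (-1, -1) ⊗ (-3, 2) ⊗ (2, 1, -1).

Reconstruct entry (0,0,0) from the claimed factors: Σₗ aₗ[0]bₗ[0]cₗ[0] = (-2)·(0)·(1) + (1)·(-2)·(-1) + (-1)·(-3)·(2) = 8, but T[0,0,0] = 6. The claim is false.

No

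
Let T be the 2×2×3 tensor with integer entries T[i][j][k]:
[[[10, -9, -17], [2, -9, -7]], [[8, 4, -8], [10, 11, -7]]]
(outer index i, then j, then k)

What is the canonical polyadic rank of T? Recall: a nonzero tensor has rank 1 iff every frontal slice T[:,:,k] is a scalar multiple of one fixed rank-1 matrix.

Lower bound: the mode-1 unfolding of T (rows indexed by i, columns by (j,k) = (0,0), (0,1), (0,2), (1,0), (1,1), (1,2)) is [[10, -9, -17, 2, -9, -7], [8, 4, -8, 10, 11, -7]].
There the 2×2 minor on rows i ∈ {0, 1}, columns (j,k) ∈ {(0,0), (0,1)} is det [[10, -9], [8, 4]] = 112 ≠ 0, so this unfolding has rank ≥ 2; CP rank is at least every unfolding rank, so rank(T) ≥ 2. (Unfolding ranks only ever bound the CP rank from below — rank(T) can be strictly larger than all of them — so the matching upper bound has to come from an explicit 2-term decomposition.)
Upper bound — finding two terms. Write S_k = T[:,:,k] for the frontal slices: S₀ = [[10, 2], [8, 10]], S₁ = [[-9, -9], [4, 11]], S₂ = [[-17, -7], [-8, -7]].
If T = a₁ ⊗ b₁ ⊗ c₁ + a₂ ⊗ b₂ ⊗ c₂ then each S_k = c₁[k]·a₁b₁ᵀ + c₂[k]·a₂b₂ᵀ. S₀ and S₁ are linearly independent, so a₁b₁ᵀ and a₂b₂ᵀ must span the same plane of matrices: they are the rank-1 matrices of the form x·S₀ + y·S₁.
det(x·S₀ + y·S₁) is 84·x² + 84·xy − 63·y² = 21·(2·x + 3·y)(2·x − y), vanishing at (x:y) = (3:-2) and (1:2).
M₁ = 3·S₀ − 2·S₁ = [[48, 24], [16, 8]] = 8·[3, 1][2, 1]ᵀ and M₂ = S₀ + 2·S₁ = [[-8, -16], [16, 32]] = (-8)·[1, -2][1, 2]ᵀ, so take a₁ = [3, 1], b₁ = [2, 1], a₂ = [1, -2], b₂ = [1, 2].
Each slice is an integer combination of E₁ = a₁b₁ᵀ and E₂ = a₂b₂ᵀ: S₀ = 2·E₁ − 2·E₂, S₁ = −E₁ − 3·E₂, S₂ = −3·E₁ + E₂; reading off coefficients, c₁ = [2, -1, -3] and c₂ = [-2, -3, 1].
Hence T = [3, 1] ⊗ [2, 1] ⊗ [2, -1, -3] + [1, -2] ⊗ [1, 2] ⊗ [-2, -3, 1], so rank(T) ≤ 2.
These bounds meet, so rank(T) = 2.
Check entry T[1,1,0] = 10: (1)·(1)·(2) + (-2)·(2)·(-2) = 10.

2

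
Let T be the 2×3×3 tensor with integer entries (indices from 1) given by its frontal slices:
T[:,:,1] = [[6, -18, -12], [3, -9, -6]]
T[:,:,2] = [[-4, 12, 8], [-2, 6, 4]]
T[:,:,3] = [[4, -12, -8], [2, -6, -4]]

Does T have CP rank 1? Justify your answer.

Yes

If T = a ⊗ b ⊗ c then every fibre of T is a multiple of the corresponding factor, so read the factors off the fibres through the nonzero entry T[1,1,1] = 6.
The mode-1 fibre T[:,1,1] = [6, 3] gives a = [2, 1] (primitive direction); the mode-2 fibre T[1,:,1] = [6, -18, -12] gives b = [1, -3, -2]; then c[k] = T[1,1,k] / (a[1]·b[1]) = [6, -4, 4] / 2 = [3, -2, 2].
Expanding [2, 1] ⊗ [1, -3, -2] ⊗ [3, -2, 2] reproduces all 18 entries of T, so T = [2, 1] ⊗ [1, -3, -2] ⊗ [3, -2, 2] and rank(T) ≤ 1.
Equivalently every frontal slice T[:,:,k] is c[k] times the rank-1 matrix [2, 1] ⊗ [1, -3, -2]. So T has rank 1 (it is nonzero).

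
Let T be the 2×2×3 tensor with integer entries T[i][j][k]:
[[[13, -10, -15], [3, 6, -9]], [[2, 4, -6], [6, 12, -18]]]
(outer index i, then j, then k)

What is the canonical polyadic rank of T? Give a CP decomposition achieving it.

rank(T) = 2

Lower bound: the mode-2 unfolding of T (rows indexed by j, columns by (i,k) = (0,0), (0,1), (0,2), (1,0), (1,1), (1,2)) is [[13, -10, -15, 2, 4, -6], [3, 6, -9, 6, 12, -18]].
There the 2×2 minor on rows j ∈ {0, 1}, columns (i,k) ∈ {(0,0), (0,1)} is det [[13, -10], [3, 6]] = 108 ≠ 0, so this unfolding has rank ≥ 2; CP rank is at least every unfolding rank, so rank(T) ≥ 2. (This is only a lower bound: in general the CP rank may exceed every unfolding rank, so we still need to exhibit 2 rank-1 terms summing to T.)
Upper bound — finding two terms. Write S_k = T[:,:,k] for the frontal slices: S₀ = [[13, 3], [2, 6]], S₁ = [[-10, 6], [4, 12]], S₂ = [[-15, -9], [-6, -18]].
If T = a₁ (x) b₁ (x) c₁ + a₂ (x) b₂ (x) c₂ then each S_k = c₁[k]·a₁b₁ᵀ + c₂[k]·a₂b₂ᵀ. S₀ and S₁ are linearly independent, so a₁b₁ᵀ and a₂b₂ᵀ must span the same plane of matrices: they are the rank-1 matrices of the form x·S₀ + y·S₁.
det(x·S₀ + y·S₁) is 72·x² + 72·xy − 144·y² = 72·(x + 2·y)(x − y), vanishing at (x:y) = (2:-1) and (1:1).
M₁ = 2·S₀ − S₁ = [[36, 0], [0, 0]] = 36·[1, 0][1, 0]ᵀ and M₂ = S₀ + S₁ = [[3, 9], [6, 18]] = 3·[1, 2][1, 3]ᵀ, so take a₁ = [1, 0], b₁ = [1, 0], a₂ = [1, 2], b₂ = [1, 3].
Each slice is an integer combination of E₁ = a₁b₁ᵀ and E₂ = a₂b₂ᵀ: S₀ = 12·E₁ + E₂, S₁ = −12·E₁ + 2·E₂, S₂ = −12·E₁ − 3·E₂; reading off coefficients, c₁ = [12, -12, -12] and c₂ = [1, 2, -3].
Hence T = [1, 0] (x) [1, 0] (x) [12, -12, -12] + [1, 2] (x) [1, 3] (x) [1, 2, -3], so rank(T) ≤ 2.
These bounds meet, so rank(T) = 2.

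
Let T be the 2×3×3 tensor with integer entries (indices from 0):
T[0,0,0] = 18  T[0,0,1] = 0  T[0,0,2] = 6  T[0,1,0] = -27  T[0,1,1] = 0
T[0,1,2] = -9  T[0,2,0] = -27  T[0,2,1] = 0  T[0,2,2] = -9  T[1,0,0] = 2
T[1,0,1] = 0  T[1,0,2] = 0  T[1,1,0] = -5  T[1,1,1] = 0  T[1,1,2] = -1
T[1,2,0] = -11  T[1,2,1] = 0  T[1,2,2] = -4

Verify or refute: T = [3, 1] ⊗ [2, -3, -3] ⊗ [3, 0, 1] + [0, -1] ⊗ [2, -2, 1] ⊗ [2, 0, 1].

Reconstruct entrywise from the claimed factors. For example, T[0,2,0] = -27 and Σₗ aₗ[0]bₗ[2]cₗ[0] = (3)·(-3)·(3) + (0)·(1)·(2) = -27; checking all 18 entries, every one matches. The claim holds.

Yes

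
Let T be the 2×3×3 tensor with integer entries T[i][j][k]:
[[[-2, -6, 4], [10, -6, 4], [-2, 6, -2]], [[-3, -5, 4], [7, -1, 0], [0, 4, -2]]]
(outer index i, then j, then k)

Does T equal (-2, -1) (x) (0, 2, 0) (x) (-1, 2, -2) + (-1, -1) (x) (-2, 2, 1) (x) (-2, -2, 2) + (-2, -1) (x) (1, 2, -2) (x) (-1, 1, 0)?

No

Reconstruct entry (0,1,0) from the claimed factors: Σₗ aₗ[0]bₗ[1]cₗ[0] = (-2)·(2)·(-1) + (-1)·(2)·(-2) + (-2)·(2)·(-1) = 12, but T[0,1,0] = 10. The claim is false.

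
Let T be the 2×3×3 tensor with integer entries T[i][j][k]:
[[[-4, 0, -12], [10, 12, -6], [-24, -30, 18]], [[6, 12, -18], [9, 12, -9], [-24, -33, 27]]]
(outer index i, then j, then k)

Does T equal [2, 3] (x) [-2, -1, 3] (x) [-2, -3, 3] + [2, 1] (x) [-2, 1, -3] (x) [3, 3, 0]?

No

Reconstruct entry (0,2,0) from the claimed factors: Σₗ aₗ[0]bₗ[2]cₗ[0] = (2)·(3)·(-2) + (2)·(-3)·(3) = -30, but T[0,2,0] = -24. The claim is false.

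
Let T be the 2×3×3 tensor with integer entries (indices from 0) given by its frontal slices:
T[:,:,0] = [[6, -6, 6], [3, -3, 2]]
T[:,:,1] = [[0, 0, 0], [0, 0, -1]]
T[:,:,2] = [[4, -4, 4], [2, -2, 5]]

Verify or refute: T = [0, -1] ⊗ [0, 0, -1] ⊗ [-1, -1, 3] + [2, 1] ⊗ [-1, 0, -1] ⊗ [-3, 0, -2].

Reconstruct entry (0,1,0) from the claimed factors: Σₗ aₗ[0]bₗ[1]cₗ[0] = (0)·(0)·(-1) + (2)·(0)·(-3) = 0, but T[0,1,0] = -6. The claim is false.

No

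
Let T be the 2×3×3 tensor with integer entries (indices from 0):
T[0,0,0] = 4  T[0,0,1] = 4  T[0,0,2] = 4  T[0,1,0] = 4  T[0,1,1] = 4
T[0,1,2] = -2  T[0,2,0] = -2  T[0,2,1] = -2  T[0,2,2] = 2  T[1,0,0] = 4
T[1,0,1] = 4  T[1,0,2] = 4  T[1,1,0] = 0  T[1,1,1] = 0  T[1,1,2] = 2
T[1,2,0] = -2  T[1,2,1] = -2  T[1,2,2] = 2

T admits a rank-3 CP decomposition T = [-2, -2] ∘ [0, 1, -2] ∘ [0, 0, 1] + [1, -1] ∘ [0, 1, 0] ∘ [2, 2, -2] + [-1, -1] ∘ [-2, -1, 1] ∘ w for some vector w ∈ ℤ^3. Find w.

w = [2, 2, 2]

Subtract the known terms from T to get the rank-1 residual R = [-1, -1] ∘ [-2, -1, 1] ∘ w, so R[i,j,k] = a[i]·b[j]·w[k]. Pick indices with nonzero a[0]·b[0] = (-1)·(-2) = 2. Only the fibre through (0,0,·) is needed: R[0,0,:] = T[0,0,:] − Σₗ aₗ[0]bₗ[0]cₗ = [4, 4, 4] − (-2)·(0)·[0, 0, 1] − (1)·(0)·[2, 2, -2] = [4, 4, 4]. Then w[k] = R[0,0,k] / 2 for each k, giving w = [4, 4, 4] / 2 = [2, 2, 2].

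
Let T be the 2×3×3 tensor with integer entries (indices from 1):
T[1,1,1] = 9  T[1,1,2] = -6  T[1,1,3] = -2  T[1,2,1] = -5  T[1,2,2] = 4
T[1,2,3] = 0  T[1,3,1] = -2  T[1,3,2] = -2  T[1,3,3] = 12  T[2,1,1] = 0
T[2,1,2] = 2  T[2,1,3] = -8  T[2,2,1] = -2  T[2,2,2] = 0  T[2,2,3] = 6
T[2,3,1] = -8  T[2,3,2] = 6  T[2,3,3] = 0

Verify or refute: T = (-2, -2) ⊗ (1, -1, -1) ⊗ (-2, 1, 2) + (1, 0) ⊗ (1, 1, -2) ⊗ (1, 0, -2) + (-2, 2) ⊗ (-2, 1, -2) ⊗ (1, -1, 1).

Yes

Reconstruct entrywise from the claimed factors. For example, T[2,2,3] = 6 and Σₗ aₗ[2]bₗ[2]cₗ[3] = (-2)·(-1)·(2) + (0)·(1)·(-2) + (2)·(1)·(1) = 6; checking all 18 entries, every one matches. The claim holds.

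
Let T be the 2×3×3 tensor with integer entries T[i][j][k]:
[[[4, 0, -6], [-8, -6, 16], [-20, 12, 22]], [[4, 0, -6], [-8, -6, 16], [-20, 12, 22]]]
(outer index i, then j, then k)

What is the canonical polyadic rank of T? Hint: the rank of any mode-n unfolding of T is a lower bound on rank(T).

2

Lower bound: the mode-3 unfolding of T (rows indexed by k, columns by (i,j) = (0,0), (0,1), (0,2), (1,0), (1,1), (1,2)) is [[4, -8, -20, 4, -8, -20], [0, -6, 12, 0, -6, 12], [-6, 16, 22, -6, 16, 22]].
There the 2×2 minor on rows k ∈ {0, 1}, columns (i,j) ∈ {(0,0), (0,1)} is det [[4, -8], [0, -6]] = -24 ≠ 0, so this unfolding has rank ≥ 2; CP rank is at least every unfolding rank, so rank(T) ≥ 2. (Unfolding ranks only ever bound the CP rank from below — rank(T) can be strictly larger than all of them — so the matching upper bound has to come from an explicit 2-term decomposition.)
Upper bound — finding two terms. Every mode-1 slice of T is a multiple of one matrix: T[i,:,:] = a[i]·M with a = [1, 1] and M = [[4, 0, -6], [-8, -6, 16], [-20, 12, 22]] (rows indexed by j, columns by k). So it suffices to write M as a sum of two rank-1 matrices.
The rows of M satisfy (row 2) = −9·(row 0) − 2·(row 1), so splitting by rows, M = [1, 0, -9][4, 0, -6]ᵀ + [0, 1, -2][-8, -6, 16]ᵀ.
Hence T = [1, 1] ⊗ [1, 0, -9] ⊗ [4, 0, -6] + [1, 1] ⊗ [0, 1, -2] ⊗ [-8, -6, 16], so rank(T) ≤ 2.
These bounds meet, so rank(T) = 2.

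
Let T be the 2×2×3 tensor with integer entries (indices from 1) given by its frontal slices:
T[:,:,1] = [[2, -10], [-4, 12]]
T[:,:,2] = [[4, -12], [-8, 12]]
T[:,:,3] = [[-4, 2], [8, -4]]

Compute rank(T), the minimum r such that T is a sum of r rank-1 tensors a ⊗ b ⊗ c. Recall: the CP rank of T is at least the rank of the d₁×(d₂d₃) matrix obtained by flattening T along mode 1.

Lower bound: the mode-3 unfolding of T (rows indexed by k, columns by (i,j) = (1,1), (1,2), (2,1), (2,2)) is [[2, -10, -4, 12], [4, -12, -8, 12], [-4, 2, 8, -4]].
There the 3×3 minor on rows k ∈ {1, 2, 3}, columns (i,j) ∈ {(1,1), (1,2), (2,2)} is det [[2, -10, 12], [4, -12, 12], [-4, 2, -4]] = -112 ≠ 0, so this unfolding has rank ≥ 3; CP rank is at least every unfolding rank, so rank(T) ≥ 3. (This is only a lower bound: in general the CP rank may exceed every unfolding rank, so we still need to exhibit 3 rank-1 terms summing to T.)
Upper bound: T is a sum of 3 rank-1 terms, T = [1, -2] ⊗ [1, -1] ⊗ [2, 4, -4] + [1, -1] ⊗ [0, 1] ⊗ [-8, -4, -4] + [1, 0] ⊗ [0, 1] ⊗ [0, -4, 2] (one valid choice — decompositions are not unique — normalised so each a, b is primitive with positive first nonzero entry; check it by expanding all entries), so rank(T) ≤ 3.
These bounds meet, so rank(T) = 3.
Check entry T[2,1,2] = -8: (-2)·(1)·(4) + (-1)·(0)·(-4) + (0)·(0)·(-4) = -8.

3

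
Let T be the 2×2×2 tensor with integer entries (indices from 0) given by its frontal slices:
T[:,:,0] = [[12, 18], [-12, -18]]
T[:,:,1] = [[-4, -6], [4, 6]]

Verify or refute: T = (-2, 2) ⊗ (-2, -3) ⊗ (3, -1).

Reconstruct entrywise from the claimed factors. For example, T[1,1,0] = -18 and Σₗ aₗ[1]bₗ[1]cₗ[0] = (2)·(-3)·(3) = -18; checking all 8 entries, every one matches. The claim holds.

Yes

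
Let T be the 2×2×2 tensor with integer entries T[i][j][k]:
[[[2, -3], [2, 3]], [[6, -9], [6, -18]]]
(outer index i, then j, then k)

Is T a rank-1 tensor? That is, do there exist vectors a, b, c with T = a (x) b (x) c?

No

The mode-2 unfolding of T (rows indexed by j, columns by (i,k) = (0,0), (0,1), (1,0), (1,1)) is [[2, -3, 6, -9], [2, 3, 6, -18]].
There the 2×2 minor on rows j ∈ {0, 1}, columns (i,k) ∈ {(0,0), (0,1)} is det [[2, -3], [2, 3]] = 12 ≠ 0, so this unfolding has rank ≥ 2; CP rank is at least every unfolding rank, so rank(T) ≥ 2.
In particular rank(T) ≥ 2 > 1, so T is not rank-1.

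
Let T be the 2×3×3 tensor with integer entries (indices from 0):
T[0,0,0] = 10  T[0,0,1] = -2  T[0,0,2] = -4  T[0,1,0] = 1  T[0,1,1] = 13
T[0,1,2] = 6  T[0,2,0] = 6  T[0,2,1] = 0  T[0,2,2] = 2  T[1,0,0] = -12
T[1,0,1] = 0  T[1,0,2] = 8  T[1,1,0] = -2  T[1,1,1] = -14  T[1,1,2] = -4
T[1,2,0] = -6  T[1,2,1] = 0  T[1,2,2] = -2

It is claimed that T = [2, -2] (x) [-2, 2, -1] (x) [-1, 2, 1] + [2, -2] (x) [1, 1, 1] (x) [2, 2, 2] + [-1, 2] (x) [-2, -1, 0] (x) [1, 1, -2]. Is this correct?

Yes

Reconstruct entrywise from the claimed factors. For example, T[1,2,2] = -2 and Σₗ aₗ[1]bₗ[2]cₗ[2] = (-2)·(-1)·(1) + (-2)·(1)·(2) + (2)·(0)·(-2) = -2; checking all 18 entries, every one matches. The claim holds.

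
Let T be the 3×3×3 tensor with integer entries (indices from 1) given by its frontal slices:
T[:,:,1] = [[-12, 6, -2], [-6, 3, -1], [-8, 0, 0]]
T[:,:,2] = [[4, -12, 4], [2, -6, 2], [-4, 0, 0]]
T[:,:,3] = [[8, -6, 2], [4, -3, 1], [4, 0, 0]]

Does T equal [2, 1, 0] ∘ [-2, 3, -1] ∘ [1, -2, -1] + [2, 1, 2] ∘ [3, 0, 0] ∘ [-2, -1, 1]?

No

Reconstruct entry (1,1,1) from the claimed factors: Σₗ aₗ[1]bₗ[1]cₗ[1] = (2)·(-2)·(1) + (2)·(3)·(-2) = -16, but T[1,1,1] = -12. The claim is false.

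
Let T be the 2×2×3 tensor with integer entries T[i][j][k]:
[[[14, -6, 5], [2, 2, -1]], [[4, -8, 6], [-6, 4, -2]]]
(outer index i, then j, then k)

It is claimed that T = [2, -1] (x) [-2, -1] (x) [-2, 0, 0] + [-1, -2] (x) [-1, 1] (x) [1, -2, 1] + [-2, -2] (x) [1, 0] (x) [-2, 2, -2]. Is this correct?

No

Reconstruct entry (0,0,0) from the claimed factors: Σₗ aₗ[0]bₗ[0]cₗ[0] = (2)·(-2)·(-2) + (-1)·(-1)·(1) + (-2)·(1)·(-2) = 13, but T[0,0,0] = 14. The claim is false.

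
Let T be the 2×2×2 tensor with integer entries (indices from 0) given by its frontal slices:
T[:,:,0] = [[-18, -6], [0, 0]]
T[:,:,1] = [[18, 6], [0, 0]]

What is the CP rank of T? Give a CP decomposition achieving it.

Lower bound: T ≠ 0 (e.g. T[0,0,0] = -18), so rank(T) ≥ 1.
Upper bound: if T = a ⊗ b ⊗ c then every fibre of T is a multiple of the corresponding factor, so read the factors off the fibres through the nonzero entry T[0,0,0] = -18.
The mode-1 fibre T[:,0,0] = [-18, 0] gives a = (1, 0) (primitive direction); the mode-2 fibre T[0,:,0] = [-18, -6] gives b = (3, 1); then c[k] = T[0,0,k] / (a[0]·b[0]) = [-18, 18] / 3 = (-6, 6).
Expanding (1, 0) ⊗ (3, 1) ⊗ (-6, 6) reproduces all 8 entries of T, so T = (1, 0) ⊗ (3, 1) ⊗ (-6, 6) and rank(T) ≤ 1.
These bounds meet, so rank(T) = 1.

rank(T) = 1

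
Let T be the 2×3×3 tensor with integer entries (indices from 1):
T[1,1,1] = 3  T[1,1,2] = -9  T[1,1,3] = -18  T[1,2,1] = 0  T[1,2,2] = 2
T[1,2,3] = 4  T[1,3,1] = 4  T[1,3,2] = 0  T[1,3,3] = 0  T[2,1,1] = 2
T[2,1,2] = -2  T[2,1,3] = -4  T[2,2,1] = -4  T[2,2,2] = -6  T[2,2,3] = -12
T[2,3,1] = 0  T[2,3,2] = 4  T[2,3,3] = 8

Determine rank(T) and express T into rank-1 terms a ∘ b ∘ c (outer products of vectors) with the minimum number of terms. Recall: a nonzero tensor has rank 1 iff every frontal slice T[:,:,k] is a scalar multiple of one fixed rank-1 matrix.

rank(T) = 3

Lower bound: in the mode-2 unfolding of T (rows indexed by j, columns by (i,k)) the 3×3 minor on rows j ∈ {1, 2, 3}, columns (i,k) ∈ {(1,1), (1,2), (2,1)} is det [[3, -9, 2], [0, 2, -4], [4, 0, 0]] = 128 ≠ 0, so that unfolding has rank ≥ 3 and hence rank(T) ≥ 3 (CP rank is at least every unfolding rank, though it can be larger).
Upper bound: T is a sum of 3 rank-1 terms, T = [1, -2] ∘ [1, -2, 0] ∘ [-1, -1, -2] + [1, 0] ∘ [2, -1, 2] ∘ [2, -2, -4] + [1, 1] ∘ [2, 1, -2] ∘ [0, -2, -4] (written with every a and b primitive with positive leading entry and the scale carried by c; CP decompositions are not unique, and this one is verified by expanding entrywise), so rank(T) ≤ 3.
These bounds meet, so rank(T) = 3.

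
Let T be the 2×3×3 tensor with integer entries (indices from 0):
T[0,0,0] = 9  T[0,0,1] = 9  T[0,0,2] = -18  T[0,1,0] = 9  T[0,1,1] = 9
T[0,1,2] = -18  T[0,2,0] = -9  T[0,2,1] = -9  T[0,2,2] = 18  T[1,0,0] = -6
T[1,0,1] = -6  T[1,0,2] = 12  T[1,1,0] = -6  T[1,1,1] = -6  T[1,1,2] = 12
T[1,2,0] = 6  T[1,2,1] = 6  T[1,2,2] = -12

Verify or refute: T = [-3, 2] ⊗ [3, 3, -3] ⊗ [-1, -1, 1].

No

Reconstruct entry (0,0,2) from the claimed factors: Σₗ aₗ[0]bₗ[0]cₗ[2] = (-3)·(3)·(1) = -9, but T[0,0,2] = -18. The claim is false.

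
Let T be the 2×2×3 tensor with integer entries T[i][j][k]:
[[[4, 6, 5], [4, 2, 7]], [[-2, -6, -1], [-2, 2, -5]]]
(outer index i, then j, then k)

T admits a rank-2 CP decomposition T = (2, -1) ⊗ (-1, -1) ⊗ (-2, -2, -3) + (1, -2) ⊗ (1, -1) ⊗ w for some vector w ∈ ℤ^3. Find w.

Subtract the known terms from T to get the rank-1 residual R = (1, -2) ⊗ (1, -1) ⊗ w, so R[i,j,k] = a[i]·b[j]·w[k]. Pick indices with nonzero a[0]·b[0] = (1)·(1) = 1. Only the fibre through (0,0,·) is needed: R[0,0,:] = T[0,0,:] − Σₗ aₗ[0]bₗ[0]cₗ = [4, 6, 5] − (2)·(-1)·(-2, -2, -3) = [0, 2, -1]. Then w[k] = R[0,0,k] / 1 for each k, giving w = [0, 2, -1] / 1 = (0, 2, -1).

w = (0, 2, -1)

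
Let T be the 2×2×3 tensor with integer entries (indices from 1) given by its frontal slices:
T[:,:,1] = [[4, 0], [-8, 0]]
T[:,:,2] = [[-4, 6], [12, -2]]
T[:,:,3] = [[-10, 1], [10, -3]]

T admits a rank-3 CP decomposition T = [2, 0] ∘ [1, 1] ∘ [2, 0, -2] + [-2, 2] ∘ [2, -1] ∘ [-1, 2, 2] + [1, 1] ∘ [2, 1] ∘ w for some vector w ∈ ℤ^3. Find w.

w = [-2, 2, 1]

Subtract the known terms from T to get the rank-1 residual R = [1, 1] ∘ [2, 1] ∘ w, so R[i,j,k] = a[i]·b[j]·w[k]. Pick indices with nonzero a[1]·b[1] = (1)·(2) = 2. Only the fibre through (1,1,·) is needed: R[1,1,:] = T[1,1,:] − Σₗ aₗ[1]bₗ[1]cₗ = [4, -4, -10] − (2)·(1)·[2, 0, -2] − (-2)·(2)·[-1, 2, 2] = [-4, 4, 2]. Then w[k] = R[1,1,k] / 2 for each k, giving w = [-4, 4, 2] / 2 = [-2, 2, 1].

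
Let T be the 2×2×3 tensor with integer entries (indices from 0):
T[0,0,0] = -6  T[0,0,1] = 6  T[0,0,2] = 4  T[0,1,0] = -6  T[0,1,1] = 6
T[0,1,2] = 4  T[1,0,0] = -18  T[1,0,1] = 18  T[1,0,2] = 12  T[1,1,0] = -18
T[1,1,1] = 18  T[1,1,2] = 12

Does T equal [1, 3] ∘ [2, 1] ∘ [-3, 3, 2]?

No

Reconstruct entry (0,1,0) from the claimed factors: Σₗ aₗ[0]bₗ[1]cₗ[0] = (1)·(1)·(-3) = -3, but T[0,1,0] = -6. The claim is false.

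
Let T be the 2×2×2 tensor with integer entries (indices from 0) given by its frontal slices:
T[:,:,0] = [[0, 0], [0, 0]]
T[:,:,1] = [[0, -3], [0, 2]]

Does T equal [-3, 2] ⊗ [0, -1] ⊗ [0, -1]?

Yes

Reconstruct entrywise from the claimed factors. For example, T[1,0,1] = 0 and Σₗ aₗ[1]bₗ[0]cₗ[1] = (2)·(0)·(-1) = 0; checking all 8 entries, every one matches. The claim holds.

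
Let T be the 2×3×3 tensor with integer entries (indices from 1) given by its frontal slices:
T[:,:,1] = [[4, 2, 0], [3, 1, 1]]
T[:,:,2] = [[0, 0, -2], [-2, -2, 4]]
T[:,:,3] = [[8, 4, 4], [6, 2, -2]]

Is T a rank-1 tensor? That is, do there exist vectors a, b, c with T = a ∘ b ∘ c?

The mode-2 unfolding of T (rows indexed by j, columns by (i,k) = (1,1), (1,2), (1,3), (2,1), (2,2), (2,3)) is [[4, 0, 8, 3, -2, 6], [2, 0, 4, 1, -2, 2], [0, -2, 4, 1, 4, -2]].
There the 3×3 minor on rows j ∈ {1, 2, 3}, columns (i,k) ∈ {(1,1), (1,2), (2,1)} is det [[4, 0, 3], [2, 0, 1], [0, -2, 1]] = -4 ≠ 0, so this unfolding has rank ≥ 3; CP rank is at least every unfolding rank, so rank(T) ≥ 3.
In particular rank(T) ≥ 3 > 1, so T is not rank-1.

No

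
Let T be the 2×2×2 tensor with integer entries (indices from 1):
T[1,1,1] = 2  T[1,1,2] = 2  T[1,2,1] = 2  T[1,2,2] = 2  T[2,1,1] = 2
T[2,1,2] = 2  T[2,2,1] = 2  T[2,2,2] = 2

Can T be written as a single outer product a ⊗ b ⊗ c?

If T = a ⊗ b ⊗ c then every fibre of T is a multiple of the corresponding factor, so read the factors off the fibres through the nonzero entry T[1,1,1] = 2.
The mode-1 fibre T[:,1,1] = [2, 2] gives a = [1, 1] (primitive direction); the mode-2 fibre T[1,:,1] = [2, 2] gives b = [1, 1]; then c[k] = T[1,1,k] / (a[1]·b[1]) = [2, 2] / 1 = [2, 2].
Expanding [1, 1] ⊗ [1, 1] ⊗ [2, 2] reproduces all 8 entries of T, so T = [1, 1] ⊗ [1, 1] ⊗ [2, 2] and rank(T) ≤ 1.
Equivalently every frontal slice T[:,:,k] is c[k] times the rank-1 matrix [1, 1] ⊗ [1, 1]. So T has rank 1 (it is nonzero).

Yes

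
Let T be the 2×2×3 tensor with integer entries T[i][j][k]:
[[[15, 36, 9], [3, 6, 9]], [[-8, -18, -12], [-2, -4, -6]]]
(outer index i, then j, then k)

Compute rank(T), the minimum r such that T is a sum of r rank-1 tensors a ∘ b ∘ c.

Lower bound: the mode-2 unfolding of T (rows indexed by j, columns by (i,k) = (0,0), (0,1), (0,2), (1,0), (1,1), (1,2)) is [[15, 36, 9, -8, -18, -12], [3, 6, 9, -2, -4, -6]].
There the 2×2 minor on rows j ∈ {0, 1}, columns (i,k) ∈ {(0,0), (0,1)} is det [[15, 36], [3, 6]] = -18 ≠ 0, so this unfolding has rank ≥ 2; CP rank is at least every unfolding rank, so rank(T) ≥ 2. (This is only a lower bound: in general the CP rank may exceed every unfolding rank, so we still need to exhibit 2 rank-1 terms summing to T.)
Upper bound — finding two terms. Write S_k = T[:,:,k] for the frontal slices: S₀ = [[15, 3], [-8, -2]], S₁ = [[36, 6], [-18, -4]], S₂ = [[9, 9], [-12, -6]].
If T = a₁ ∘ b₁ ∘ c₁ + a₂ ∘ b₂ ∘ c₂ then each S_k = c₁[k]·a₁b₁ᵀ + c₂[k]·a₂b₂ᵀ. S₀ and S₁ are linearly independent, so a₁b₁ᵀ and a₂b₂ᵀ must span the same plane of matrices: they are the rank-1 matrices of the form x·S₀ + y·S₁.
det(x·S₀ + y·S₁) is −6·x² − 30·xy − 36·y² = (-6)·(x + 3·y)(x + 2·y), vanishing at (x:y) = (3:-1) and (2:-1).
M₁ = 3·S₀ − S₁ = [[9, 3], [-6, -2]] = [3, -2][3, 1]ᵀ and M₂ = 2·S₀ − S₁ = [[-6, 0], [2, 0]] = (-2)·[3, -1][1, 0]ᵀ, so take a₁ = [3, -2], b₁ = [3, 1], a₂ = [3, -1], b₂ = [1, 0].
Each slice is an integer combination of E₁ = a₁b₁ᵀ and E₂ = a₂b₂ᵀ: S₀ = E₁ + 2·E₂, S₁ = 2·E₁ + 6·E₂, S₂ = 3·E₁ − 6·E₂; reading off coefficients, c₁ = [1, 2, 3] and c₂ = [2, 6, -6].
Hence T = [3, -2] ∘ [3, 1] ∘ [1, 2, 3] + [3, -1] ∘ [1, 0] ∘ [2, 6, -6], so rank(T) ≤ 2.
These bounds meet, so rank(T) = 2.

2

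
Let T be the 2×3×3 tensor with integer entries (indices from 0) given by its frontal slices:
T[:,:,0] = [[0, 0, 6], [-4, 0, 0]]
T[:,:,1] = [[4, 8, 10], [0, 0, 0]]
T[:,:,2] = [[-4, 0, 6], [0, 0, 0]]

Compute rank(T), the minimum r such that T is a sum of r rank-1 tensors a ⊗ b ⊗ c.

3

Lower bound: in the mode-3 unfolding of T (rows indexed by k, columns by (i,j)) the 3×3 minor on rows k ∈ {0, 1, 2}, columns (i,j) ∈ {(0,0), (0,1), (0,2)} is det [[0, 0, 6], [4, 8, 10], [-4, 0, 6]] = 192 ≠ 0, so that unfolding has rank ≥ 3 and hence rank(T) ≥ 3 (CP rank is at least every unfolding rank, though it can be larger).
Upper bound: T is a sum of 3 rank-1 terms, T = [1, -1] ⊗ [1, 0, 0] ⊗ [4, 0, 0] + [1, 0] ⊗ [0, 1, 2] ⊗ [4, 4, 4] + [1, 0] ⊗ [2, 2, 1] ⊗ [-2, 2, -2] (one valid choice — decompositions are not unique — normalised so each a, b is primitive with positive first nonzero entry; check it by expanding all entries), so rank(T) ≤ 3.
These bounds meet, so rank(T) = 3.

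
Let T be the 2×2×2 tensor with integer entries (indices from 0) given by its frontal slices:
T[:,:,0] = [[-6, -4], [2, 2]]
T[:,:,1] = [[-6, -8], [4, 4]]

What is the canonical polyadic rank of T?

2

Lower bound: in the mode-1 unfolding of T (rows indexed by i, columns by (j,k)) the 2×2 minor on rows i ∈ {0, 1}, columns (j,k) ∈ {(0,0), (0,1)} is det [[-6, -6], [2, 4]] = -12 ≠ 0, so that unfolding has rank ≥ 2 and hence rank(T) ≥ 2 (CP rank is at least every unfolding rank, though it can be larger).
Upper bound: with S_k = T[:,:,k], the two rank-1 terms a₁b₁ᵀ, a₂b₂ᵀ are the rank-1 members of the pencil x·S₀ + y·S₁.
det(x·S₀ + y·S₁) is −4·x² − 4·xy + 8·y² = (-4)·(x + 2·y)(x − y), vanishing at (x:y) = (2:-1) and (1:1).
M₁ = 2·S₀ − S₁ = [[-6, 0], [0, 0]] = (-6)·(1, 0)(1, 0)ᵀ and M₂ = S₀ + S₁ = [[-12, -12], [6, 6]] = (-6)·(2, -1)(1, 1)ᵀ, so take a₁ = (1, 0), b₁ = (1, 0), a₂ = (2, -1), b₂ = (1, 1).
Each slice is an integer combination of E₁ = a₁b₁ᵀ and E₂ = a₂b₂ᵀ: S₀ = −2·E₁ − 2·E₂, S₁ = 2·E₁ − 4·E₂; reading off coefficients, c₁ = (-2, 2) and c₂ = (-2, -4).
Hence T = (1, 0) (x) (1, 0) (x) (-2, 2) + (2, -1) (x) (1, 1) (x) (-2, -4), so rank(T) ≤ 2.
These bounds meet, so rank(T) = 2.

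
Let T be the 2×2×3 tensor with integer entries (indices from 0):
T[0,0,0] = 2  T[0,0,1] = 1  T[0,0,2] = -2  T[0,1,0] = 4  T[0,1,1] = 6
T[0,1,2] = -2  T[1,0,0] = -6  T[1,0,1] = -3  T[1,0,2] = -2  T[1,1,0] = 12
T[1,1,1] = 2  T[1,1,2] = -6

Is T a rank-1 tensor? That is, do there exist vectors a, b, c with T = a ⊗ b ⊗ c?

The mode-3 unfolding of T (rows indexed by k, columns by (i,j) = (0,0), (0,1), (1,0), (1,1)) is [[2, 4, -6, 12], [1, 6, -3, 2], [-2, -2, -2, -6]].
There the 3×3 minor on rows k ∈ {0, 1, 2}, columns (i,j) ∈ {(0,0), (0,1), (1,0)} is det [[2, 4, -6], [1, 6, -3], [-2, -2, -2]] = -64 ≠ 0, so this unfolding has rank ≥ 3; CP rank is at least every unfolding rank, so rank(T) ≥ 3.
In particular rank(T) ≥ 3 > 1, so T is not rank-1.

No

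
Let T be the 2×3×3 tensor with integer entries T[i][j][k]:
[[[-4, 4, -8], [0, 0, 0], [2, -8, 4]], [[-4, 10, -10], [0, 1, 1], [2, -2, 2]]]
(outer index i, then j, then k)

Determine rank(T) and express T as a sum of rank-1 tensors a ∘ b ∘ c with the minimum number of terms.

rank(T) = 3

Lower bound: the mode-2 unfolding of T (rows indexed by j, columns by (i,k) = (0,0), (0,1), (0,2), (1,0), (1,1), (1,2)) is [[-4, 4, -8, -4, 10, -10], [0, 0, 0, 0, 1, 1], [2, -8, 4, 2, -2, 2]].
There the 3×3 minor on rows j ∈ {0, 1, 2}, columns (i,k) ∈ {(0,0), (0,1), (1,1)} is det [[-4, 4, 10], [0, 0, 1], [2, -8, -2]] = -24 ≠ 0, so this unfolding has rank ≥ 3; CP rank is at least every unfolding rank, so rank(T) ≥ 3. (This is only a lower bound: in general the CP rank may exceed every unfolding rank, so we still need to exhibit 3 rank-1 terms summing to T.)
Upper bound: T is a sum of 3 rank-1 terms, T = [0, 1] ∘ [2, -1, 2] ∘ [0, -1, -1] + [1, -1] ∘ [1, 0, 1] ∘ [0, -4, 0] + [1, 1] ∘ [2, 0, -1] ∘ [-2, 4, -4] (one valid choice — decompositions are not unique — normalised so each a, b is primitive with positive first nonzero entry; check it by expanding all entries), so rank(T) ≤ 3.
These bounds meet, so rank(T) = 3.
Check entry T[1,1,1] = 1: (1)·(-1)·(-1) + (-1)·(0)·(-4) + (1)·(0)·(4) = 1.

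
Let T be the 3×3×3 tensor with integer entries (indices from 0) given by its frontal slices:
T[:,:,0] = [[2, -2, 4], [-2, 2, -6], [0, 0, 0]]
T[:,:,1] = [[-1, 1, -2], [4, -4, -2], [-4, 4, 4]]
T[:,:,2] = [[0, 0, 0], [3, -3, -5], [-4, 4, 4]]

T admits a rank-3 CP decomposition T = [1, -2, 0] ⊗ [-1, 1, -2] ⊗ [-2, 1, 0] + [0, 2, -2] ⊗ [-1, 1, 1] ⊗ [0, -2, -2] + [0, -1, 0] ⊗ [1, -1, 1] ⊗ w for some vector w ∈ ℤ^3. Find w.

Subtract the known terms from T to get the rank-1 residual R = [0, -1, 0] ⊗ [1, -1, 1] ⊗ w, so R[i,j,k] = a[i]·b[j]·w[k]. Pick indices with nonzero a[1]·b[0] = (-1)·(1) = -1. Only the fibre through (1,0,·) is needed: R[1,0,:] = T[1,0,:] − Σₗ aₗ[1]bₗ[0]cₗ = [-2, 4, 3] − (-2)·(-1)·[-2, 1, 0] − (2)·(-1)·[0, -2, -2] = [2, -2, -1]. Then w[k] = R[1,0,k] / -1 for each k, giving w = [2, -2, -1] / -1 = [-2, 2, 1].

w = [-2, 2, 1]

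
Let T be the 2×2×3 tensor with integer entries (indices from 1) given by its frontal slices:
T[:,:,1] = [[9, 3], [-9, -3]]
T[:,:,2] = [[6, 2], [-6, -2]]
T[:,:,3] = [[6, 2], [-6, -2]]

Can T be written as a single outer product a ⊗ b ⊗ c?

If T = a ⊗ b ⊗ c then every fibre of T is a multiple of the corresponding factor, so read the factors off the fibres through the nonzero entry T[1,1,1] = 9.
The mode-1 fibre T[:,1,1] = [9, -9] gives a = (1, -1) (primitive direction); the mode-2 fibre T[1,:,1] = [9, 3] gives b = (3, 1); then c[k] = T[1,1,k] / (a[1]·b[1]) = [9, 6, 6] / 3 = (3, 2, 2).
Expanding (1, -1) ⊗ (3, 1) ⊗ (3, 2, 2) reproduces all 12 entries of T, so T = (1, -1) ⊗ (3, 1) ⊗ (3, 2, 2) and rank(T) ≤ 1.
Equivalently every frontal slice T[:,:,k] is c[k] times the rank-1 matrix (1, -1) ⊗ (3, 1). So T has rank 1 (it is nonzero).

Yes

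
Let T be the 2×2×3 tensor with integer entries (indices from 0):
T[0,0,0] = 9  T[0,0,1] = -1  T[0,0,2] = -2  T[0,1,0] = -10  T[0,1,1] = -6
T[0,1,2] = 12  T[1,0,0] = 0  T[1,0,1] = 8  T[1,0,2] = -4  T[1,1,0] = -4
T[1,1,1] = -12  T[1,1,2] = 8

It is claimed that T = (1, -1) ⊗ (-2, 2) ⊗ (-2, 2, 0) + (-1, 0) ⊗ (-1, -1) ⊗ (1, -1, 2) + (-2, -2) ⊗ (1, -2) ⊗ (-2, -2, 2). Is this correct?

Reconstruct entry (0,1,0) from the claimed factors: Σₗ aₗ[0]bₗ[1]cₗ[0] = (1)·(2)·(-2) + (-1)·(-1)·(1) + (-2)·(-2)·(-2) = -11, but T[0,1,0] = -10. The claim is false.

No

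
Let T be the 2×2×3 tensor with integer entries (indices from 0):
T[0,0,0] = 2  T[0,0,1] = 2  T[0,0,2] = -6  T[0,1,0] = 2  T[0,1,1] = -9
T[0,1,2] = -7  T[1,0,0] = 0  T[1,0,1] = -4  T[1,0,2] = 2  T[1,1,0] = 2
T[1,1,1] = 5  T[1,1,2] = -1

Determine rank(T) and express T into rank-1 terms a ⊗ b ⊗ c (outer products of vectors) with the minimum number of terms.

Lower bound: the mode-3 unfolding of T (rows indexed by k, columns by (i,j) = (0,0), (0,1), (1,0), (1,1)) is [[2, 2, 0, 2], [2, -9, -4, 5], [-6, -7, 2, -1]].
There the 3×3 minor on rows k ∈ {0, 1, 2}, columns (i,j) ∈ {(0,0), (0,1), (1,0)} is det [[2, 2, 0], [2, -9, -4], [-6, -7, 2]] = -52 ≠ 0, so this unfolding has rank ≥ 3; CP rank is at least every unfolding rank, so rank(T) ≥ 3. (Flattening ranks never certify an upper bound on CP rank; for that we must actually write T with 3 rank-1 terms.)
Upper bound: T is a sum of 3 rank-1 terms, T = [1, -1] ⊗ [0, 1] ⊗ [-2, -1, -1] + [1, -1] ⊗ [1, -1] ⊗ [0, 4, -2] + [1, 0] ⊗ [1, 2] ⊗ [2, -2, -4] (one valid choice — decompositions are not unique — normalised so each a, b is primitive with positive first nonzero entry; check it by expanding all entries), so rank(T) ≤ 3.
These bounds meet, so rank(T) = 3.

rank(T) = 3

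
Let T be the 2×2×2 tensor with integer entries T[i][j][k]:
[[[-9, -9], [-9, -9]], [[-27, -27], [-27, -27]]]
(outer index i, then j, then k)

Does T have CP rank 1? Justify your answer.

If T = a (x) b (x) c then every fibre of T is a multiple of the corresponding factor, so read the factors off the fibres through the nonzero entry T[0,0,0] = -9.
The mode-1 fibre T[:,0,0] = [-9, -27] gives a = (1, 3) (primitive direction); the mode-2 fibre T[0,:,0] = [-9, -9] gives b = (1, 1); then c[k] = T[0,0,k] / (a[0]·b[0]) = [-9, -9] / 1 = (-9, -9).
Expanding (1, 3) (x) (1, 1) (x) (-9, -9) reproduces all 8 entries of T, so T = (1, 3) (x) (1, 1) (x) (-9, -9) and rank(T) ≤ 1.
Equivalently every frontal slice T[:,:,k] is c[k] times the rank-1 matrix (1, 3) (x) (1, 1). So T has rank 1 (it is nonzero).

Yes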